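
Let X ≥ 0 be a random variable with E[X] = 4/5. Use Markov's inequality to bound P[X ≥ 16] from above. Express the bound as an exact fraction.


μ = E[X] = 4/5, a = 16.
Markov: P[X ≥ 16] ≤ μ/a = (4/5)/16 = 1/20.
Numerically: ≈ 0.050.
(Since a = 16 > μ = 0.800, the bound 1/20 is < 1 and informative.)

P[X ≥ 16] ≤ 1/20 ≈ 0.050.


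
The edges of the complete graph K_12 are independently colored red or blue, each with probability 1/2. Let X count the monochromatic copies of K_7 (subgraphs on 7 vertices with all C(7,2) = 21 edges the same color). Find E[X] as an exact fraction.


Let X = Σ_S X_S over the C(12, 7) = 792 subsets S of size 7, where X_S = 1 if the K_7 on S is monochromatic.
For a fixed S, the K_7 on S has C(7, 2) = 21 edges. P[all 21 edges red] = (1/2)^21, and likewise for blue, so P[monochromatic] = 2·(1/2)^21 = 2^{1 − 21} = 1/1048576.
Summing: E[X] = C(12, 7) · 2^{1 − 21} = 792 · 1/1048576 = 99/131072.
Numerically: E[X] ≈ 0.001.

E[X] = C(12,7)·2^(1−C(7,2)) = 99/131072 ≈ 0.001.


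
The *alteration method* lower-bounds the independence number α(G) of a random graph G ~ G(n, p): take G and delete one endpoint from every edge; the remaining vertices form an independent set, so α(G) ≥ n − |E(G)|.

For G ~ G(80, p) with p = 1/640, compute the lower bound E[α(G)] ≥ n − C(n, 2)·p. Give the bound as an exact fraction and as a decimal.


E[|E(G)|] = C(80, 2)·p = 3160 · (1/640) = 79/16.
E[α(G)] ≥ n − E[|E(G)|] = 80 − 79/16 = 1201/16.
Numerically: ≈ 75.062.
(This is only a lower bound; the true E[α(G)] may be larger.)

E[α(G)] ≥ 1201/16 ≈ 75.062.


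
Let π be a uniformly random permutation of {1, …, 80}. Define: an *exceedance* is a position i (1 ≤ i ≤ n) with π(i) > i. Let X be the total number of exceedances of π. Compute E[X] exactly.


Write X = Σ_{i=1}^{80} X_i, where X_i = 1_{π(i) > i}.
For each fixed i, π(i) is uniform over {1, …, 80} (marginal of a uniform permutation), so P[π(i) > i] = (n − i)/n. Summing: Σ_{i=1}^{80} (n − i)/n = (0 + 1 + … + 79)/80 = 80(80 − 1)/(2·80) = (80 − 1)/2.
Hence E[X] = Σ_{i=1}^{80} (80 − i)/80 = 79/2 ≈ 39.500.

E[X] = 79/2 = 39.500.


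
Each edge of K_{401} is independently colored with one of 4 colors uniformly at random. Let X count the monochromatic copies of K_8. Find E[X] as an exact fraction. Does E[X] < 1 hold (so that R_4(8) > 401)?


E[X] = C(401, 8) · 4^{1 − 28} = 15456772627710150 · 4^{−27} = 15456772627710150/18014398509481984.
As a reduced fraction: E[X] = 7728386313855075/9007199254740992 ≈ 0.85802.
Is E[X] < 1? YES.
Since E[X] < 1, there exists a 4-coloring of K_{401} with no monochromatic K_8; hence R_4(8) > 401.

E[X] = 7728386313855075/9007199254740992 ≈ 0.85802; E[X] < 1, so R_4(8) > 401.


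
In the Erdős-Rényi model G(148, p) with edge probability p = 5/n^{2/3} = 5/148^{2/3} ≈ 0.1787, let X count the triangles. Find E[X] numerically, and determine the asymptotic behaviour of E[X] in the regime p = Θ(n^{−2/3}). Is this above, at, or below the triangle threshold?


Number of potential triangles: C(148, 3) = 529396.
Each occurs with probability p³ ≈ (0.1787)³ ≈ 5.706720e-03.
By linearity: E[X] = C(148, 3)·p³ ≈ 529396 · 5.706720e-03 ≈ 3021.1149.
Since α = 2/3 < 1, p = c/n^{2/3} ≫ 1/n is above the triangle threshold p ~ 1/n. Asymptotically E[X] ~ (c³/6)·n^{3(1−α)} = (5³/6)·n^{1} → ∞; triangles are abundant w.h.p.

E[X] ≈ 3021.1149; in regime p = Θ(1/n^{2/3}) E[X] diverges (above the triangle threshold p ~ 1/n).


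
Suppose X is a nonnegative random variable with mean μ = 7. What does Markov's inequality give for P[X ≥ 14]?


μ = E[X] = 7, a = 14.
Markov: P[X ≥ 14] ≤ μ/a = (7)/14 = 1/2.
Numerically: ≈ 0.5000.
(Since a = 14 > μ = 7.0000, the bound 1/2 is < 1 and informative.)

P[X ≥ 14] ≤ 1/2 ≈ 0.5000.


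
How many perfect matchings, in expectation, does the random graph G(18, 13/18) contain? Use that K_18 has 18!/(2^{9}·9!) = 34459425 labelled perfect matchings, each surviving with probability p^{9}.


K_18 has 18!/(2^{9}·9!) = 34459425 labelled perfect matchings.
For each such perfect matching H, let X_H = 1 if all 9 edges of H are present in G. Then P[X_H = 1] = p^{9} = (13/18)^{9} = 10604499373/198359290368.
Summing the indicators: E[X] = Σ_H E[X_H] = 34459425 · p^{9} = 34459425 · 10604499373/198359290368 = 4511419145758525/2448880128.
Numerically: E[X] ≈ 1.8422e+06.

E[X] = 34459425 · (13/18)^{9} = 4511419145758525/2448880128 ≈ 1.8422e+06.


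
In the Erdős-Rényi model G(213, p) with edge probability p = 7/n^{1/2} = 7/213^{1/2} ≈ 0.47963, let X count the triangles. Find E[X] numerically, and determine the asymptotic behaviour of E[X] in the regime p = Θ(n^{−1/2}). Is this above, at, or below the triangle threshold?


Number of potential triangles: C(213, 3) = 1587986.
Each occurs with probability p³ ≈ (0.47963)³ ≈ 1.1033790e-01.
By linearity: E[X] = C(213, 3)·p³ ≈ 1587986 · 1.1033790e-01 ≈ 175215.04082.
Since α = 1/2 < 1, p = c/n^{1/2} ≫ 1/n is above the triangle threshold p ~ 1/n. Asymptotically E[X] ~ (c³/6)·n^{3(1−α)} = (7³/6)·n^{1.5} → ∞; triangles are abundant w.h.p.

E[X] ≈ 175215.04082; in regime p = Θ(1/n^{1/2}) E[X] diverges (above the triangle threshold p ~ 1/n).


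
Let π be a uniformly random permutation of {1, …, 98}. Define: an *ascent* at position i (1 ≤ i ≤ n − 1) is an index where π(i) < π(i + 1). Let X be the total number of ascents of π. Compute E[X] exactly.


Write X = Σ X_I over i = 1, …, 97, with X_I the indicator of one ascent.
There are 97 indicators.
For each fixed i, the pair (π(i), π(i+1)) is a uniformly random ordered pair of distinct values from {1, …, 98}; by symmetry P[π(i) < π(i+1)] = 1/2.
By linearity: E[X] = 97 · (1/2) = (98 − 1) · (1/2) = 97/2 ≈ 48.500000.

E[X] = 97/2 = 48.500000.


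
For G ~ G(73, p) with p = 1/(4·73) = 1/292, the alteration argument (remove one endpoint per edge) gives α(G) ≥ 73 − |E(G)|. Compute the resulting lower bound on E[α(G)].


E[|E(G)|] = C(73, 2)·p = 2628 · (1/292) = 9.
E[α(G)] ≥ n − E[|E(G)|] = 73 − 9 = 64.
Numerically: ≈ 64.00000.
(This is only a lower bound; the true E[α(G)] may be larger.)

E[α(G)] ≥ 64 ≈ 64.00000.


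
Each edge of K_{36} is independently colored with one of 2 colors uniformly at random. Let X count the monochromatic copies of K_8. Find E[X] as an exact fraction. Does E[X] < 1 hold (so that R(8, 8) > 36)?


E[X] = C(36, 8) · 2^{1 − 28} = 30260340 · 2^{−27} = 30260340/134217728.
As a reduced fraction: E[X] = 7565085/33554432 ≈ 0.225457.
Is E[X] < 1? YES.
Since E[X] < 1, there exists a 2-coloring of K_{36} with no monochromatic K_8; hence R(8, 8) > 36.

E[X] = 7565085/33554432 ≈ 0.225457; E[X] < 1, so R(8, 8) > 36.


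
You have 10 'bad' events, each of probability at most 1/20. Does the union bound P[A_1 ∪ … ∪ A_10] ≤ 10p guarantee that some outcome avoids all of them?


Union bound: P[∪_{i=1}^{10} A_i] ≤ Σ_i P[A_i] ≤ 10·p = 10·(1/20) = 1/2.
Numerically: 1/2 ≈ 0.500.
Is 1/2 < 1? YES.
Since P[∪ A_i] ≤ 1/2 < 1, the complement has P[∩ A_i^c] ≥ 1 − 1/2 = 1/2 > 0, so some outcome avoids every A_i.

10·p = 1/2 ≈ 0.500; existence CERTIFIED by the union bound.


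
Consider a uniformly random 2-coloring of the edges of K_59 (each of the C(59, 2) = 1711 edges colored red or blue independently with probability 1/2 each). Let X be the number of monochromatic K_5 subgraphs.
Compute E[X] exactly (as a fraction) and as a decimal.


Let X = Σ_S X_S over the C(59, 5) = 5006386 subsets S of size 5, where X_S = 1 if the K_5 on S is monochromatic.
For a fixed S, the K_5 on S has C(5, 2) = 10 edges. P[all 10 edges red] = (1/2)^10, and likewise for blue, so P[monochromatic] = 2·(1/2)^10 = 2^{1 − 10} = 1/512.
By linearity: E[X] = C(59, 5) · 2^{1 − 10} = 5006386 · 1/512 = 2503193/256.
Numerically: E[X] ≈ 9778.097656.

E[X] = C(59,5)·2^(1−C(5,2)) = 2503193/256 ≈ 9778.097656.


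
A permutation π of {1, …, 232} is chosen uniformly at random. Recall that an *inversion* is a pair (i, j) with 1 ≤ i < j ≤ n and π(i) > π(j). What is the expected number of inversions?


Write X = Σ X_I over the C(232, 2) = 26796 pairs i < j, with X_I the indicator of one inversion.
There are 26796 indicators.
For each fixed pair i < j, the values π(i) and π(j) are two distinct elements of {1, …, 232} in uniformly random order; by symmetry P[π(i) > π(j)] = 1/2.
By linearity: E[X] = 26796 · (1/2) = C(232, 2) · (1/2) = 26796/2 = 13398 ≈ 13398.0000.

E[X] = 13398 = 13398.0000.


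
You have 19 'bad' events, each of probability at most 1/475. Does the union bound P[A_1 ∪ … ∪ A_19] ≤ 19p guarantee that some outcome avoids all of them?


Union bound: P[∪_{i=1}^{19} A_i] ≤ Σ_i P[A_i] ≤ 19·p = 19·(1/475) = 1/25.
Numerically: 1/25 ≈ 0.04000.
Is 1/25 < 1? YES.
Since P[∪ A_i] ≤ 1/25 < 1, the complement has P[∩ A_i^c] ≥ 1 − 1/25 = 24/25 > 0, so some outcome avoids every A_i.

19·p = 1/25 ≈ 0.04000; existence CERTIFIED by the union bound.


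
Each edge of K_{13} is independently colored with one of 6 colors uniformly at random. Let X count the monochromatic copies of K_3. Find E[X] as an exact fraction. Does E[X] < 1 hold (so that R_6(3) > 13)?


E[X] = C(13, 3) · 6^{1 − 3} = 286 · 6^{−2} = 286/36.
As a reduced fraction: E[X] = 143/18 ≈ 7.9444.
Is E[X] < 1? NO.
Since E[X] ≥ 1, the first-moment bound is inconclusive at n = 13; it does NOT by itself certify R_6(3) > 13.

E[X] = 143/18 ≈ 7.9444; E[X] ≥ 1; first-moment method inconclusive here.


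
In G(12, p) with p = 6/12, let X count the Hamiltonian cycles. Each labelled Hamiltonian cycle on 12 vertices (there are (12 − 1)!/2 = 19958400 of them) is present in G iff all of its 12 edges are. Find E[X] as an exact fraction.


K_12 has (12 − 1)!/2 = 19958400 labelled Hamiltonian cycles.
For each such Hamiltonian cycle H, let X_H = 1 if all 12 edges of H are present in G. Then P[X_H = 1] = p^{12} = (1/2)^{12} = 1/4096.
Summing the indicators: E[X] = Σ_H E[X_H] = 19958400 · p^{12} = 19958400 · 1/4096 = 155925/32.
Numerically: E[X] ≈ 4872.66.

E[X] = 19958400 · (1/2)^{12} = 155925/32 ≈ 4872.66.


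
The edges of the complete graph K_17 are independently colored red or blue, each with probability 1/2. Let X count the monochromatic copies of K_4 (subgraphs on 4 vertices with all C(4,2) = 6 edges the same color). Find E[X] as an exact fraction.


Let X = Σ_S X_S over the C(17, 4) = 2380 subsets S of size 4, where X_S = 1 if the K_4 on S is monochromatic.
For a fixed S, the K_4 on S has C(4, 2) = 6 edges. P[all 6 edges red] = (1/2)^6, and likewise for blue, so P[monochromatic] = 2·(1/2)^6 = 2^{1 − 6} = 1/32.
By linearity: E[X] = C(17, 4) · 2^{1 − 6} = 2380 · 1/32 = 595/8.
Numerically: E[X] ≈ 74.375000.

E[X] = C(17,4)·2^(1−C(4,2)) = 595/8 ≈ 74.375000.


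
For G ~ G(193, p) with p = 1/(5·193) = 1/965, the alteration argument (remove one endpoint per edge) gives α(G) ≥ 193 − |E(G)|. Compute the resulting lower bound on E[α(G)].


E[|E(G)|] = C(193, 2)·p = 18528 · (1/965) = 96/5.
E[α(G)] ≥ n − E[|E(G)|] = 193 − 96/5 = 869/5.
Numerically: ≈ 173.8000.
(This is only a lower bound; the true E[α(G)] may be larger.)

E[α(G)] ≥ 869/5 ≈ 173.8000.


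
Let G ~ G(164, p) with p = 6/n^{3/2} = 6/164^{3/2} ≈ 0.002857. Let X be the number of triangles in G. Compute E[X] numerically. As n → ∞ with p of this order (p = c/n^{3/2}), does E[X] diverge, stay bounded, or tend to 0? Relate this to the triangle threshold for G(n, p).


Number of potential triangles: C(164, 3) = 721764.
Each occurs with probability p³ ≈ (0.002857)³ ≈ 2.331613e-08.
By linearity: E[X] = C(164, 3)·p³ ≈ 721764 · 2.331613e-08 ≈ 0.0168.
Since α = 3/2 > 1, p = c/n^{3/2} = o(1/n) is below the triangle threshold p ~ 1/n. Asymptotically E[X] ~ (c³/6)·n^{3(1−α)} = (6³/6)·n^{-1.5} → 0, so by Markov's inequality G has no triangles w.h.p.

E[X] ≈ 0.0168; in regime p = Θ(1/n^{3/2}) E[X] tends to 0 (below the triangle threshold p ~ 1/n).


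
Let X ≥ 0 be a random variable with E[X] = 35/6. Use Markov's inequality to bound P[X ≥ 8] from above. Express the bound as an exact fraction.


μ = E[X] = 35/6, a = 8.
Markov: P[X ≥ 8] ≤ μ/a = (35/6)/8 = 35/48.
Numerically: ≈ 0.7292.
(Since a = 8 > μ = 5.8333, the bound 35/48 is < 1 and informative.)

P[X ≥ 8] ≤ 35/48 ≈ 0.7292.


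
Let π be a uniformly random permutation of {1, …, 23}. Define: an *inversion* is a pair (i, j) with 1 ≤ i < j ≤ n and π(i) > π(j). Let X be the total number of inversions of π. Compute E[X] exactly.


Write X = Σ X_I over the C(23, 2) = 253 pairs i < j, with X_I the indicator of one inversion.
There are 253 indicators.
For each fixed pair i < j, the values π(i) and π(j) are two distinct elements of {1, …, 23} in uniformly random order; by symmetry P[π(i) > π(j)] = 1/2.
By linearity: E[X] = 253 · (1/2) = C(23, 2) · (1/2) = 253/2 = 253/2 ≈ 126.5000.

E[X] = 253/2 = 126.5000.


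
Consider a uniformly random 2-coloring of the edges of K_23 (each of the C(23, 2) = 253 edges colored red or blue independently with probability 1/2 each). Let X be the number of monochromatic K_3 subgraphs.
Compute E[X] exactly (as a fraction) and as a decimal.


Let X = Σ_S X_S over the C(23, 3) = 1771 subsets S of size 3, where X_S = 1 if the K_3 on S is monochromatic.
For a fixed S, the K_3 on S has C(3, 2) = 3 edges. P[all 3 edges red] = (1/2)^3, and likewise for blue, so P[monochromatic] = 2·(1/2)^3 = 2^{1 − 3} = 1/4.
By linearity of expectation: E[X] = C(23, 3) · 2^{1 − 3} = 1771 · 1/4 = 1771/4.
Numerically: E[X] ≈ 442.75000.

E[X] = C(23,3)·2^(1−C(3,2)) = 1771/4 ≈ 442.75000.


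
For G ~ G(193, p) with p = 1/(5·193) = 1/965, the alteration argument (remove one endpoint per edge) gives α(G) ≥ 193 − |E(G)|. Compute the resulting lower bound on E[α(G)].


E[|E(G)|] = C(193, 2)·p = 18528 · (1/965) = 96/5.
E[α(G)] ≥ n − E[|E(G)|] = 193 − 96/5 = 869/5.
Numerically: ≈ 173.800.
(This is only a lower bound; the true E[α(G)] may be larger.)

E[α(G)] ≥ 869/5 ≈ 173.800.


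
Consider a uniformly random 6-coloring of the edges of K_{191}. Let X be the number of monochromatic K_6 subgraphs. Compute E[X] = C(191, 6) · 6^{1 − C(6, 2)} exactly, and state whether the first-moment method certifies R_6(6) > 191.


E[X] = C(191, 6) · 6^{1 − 15} = 62291483793 · 6^{−14} = 62291483793/78364164096.
As a reduced fraction: E[X] = 6921275977/8707129344 ≈ 0.7948976.
Is E[X] < 1? YES.
Since E[X] < 1, there exists a 6-coloring of K_{191} with no monochromatic K_6; hence R_6(6) > 191.

E[X] = 6921275977/8707129344 ≈ 0.7948976; E[X] < 1, so R_6(6) > 191.


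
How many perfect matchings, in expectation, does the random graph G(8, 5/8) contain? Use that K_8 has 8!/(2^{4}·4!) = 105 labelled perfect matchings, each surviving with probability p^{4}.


K_8 has 8!/(2^{4}·4!) = 105 labelled perfect matchings.
For each such perfect matching H, let X_H = 1 if all 4 edges of H are present in G. Then P[X_H = 1] = p^{4} = (5/8)^{4} = 625/4096.
Summing the indicators: E[X] = Σ_H E[X_H] = 105 · p^{4} = 105 · 625/4096 = 65625/4096.
Numerically: E[X] ≈ 16.022.

E[X] = 105 · (5/8)^{4} = 65625/4096 ≈ 16.022.


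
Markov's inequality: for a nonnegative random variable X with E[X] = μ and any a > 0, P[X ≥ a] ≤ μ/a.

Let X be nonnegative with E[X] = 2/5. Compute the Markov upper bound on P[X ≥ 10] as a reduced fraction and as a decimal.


μ = E[X] = 2/5, a = 10.
Markov: P[X ≥ 10] ≤ μ/a = (2/5)/10 = 1/25.
Numerically: ≈ 0.04000.
(Since a = 10 > μ = 0.40000, the bound 1/25 is < 1 and informative.)

P[X ≥ 10] ≤ 1/25 ≈ 0.04000.


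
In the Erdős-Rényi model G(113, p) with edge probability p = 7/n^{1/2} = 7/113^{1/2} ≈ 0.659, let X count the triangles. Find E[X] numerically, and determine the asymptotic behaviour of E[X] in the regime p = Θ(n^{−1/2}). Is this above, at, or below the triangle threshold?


Number of potential triangles: C(113, 3) = 234136.
Each occurs with probability p³ ≈ (0.659)³ ≈ 2.85546e-01.
By linearity: E[X] = C(113, 3)·p³ ≈ 234136 · 2.85546e-01 ≈ 66856.656.
Since α = 1/2 < 1, p = c/n^{1/2} ≫ 1/n is above the triangle threshold p ~ 1/n. Asymptotically E[X] ~ (c³/6)·n^{3(1−α)} = (7³/6)·n^{1.5} → ∞; triangles are abundant w.h.p.

E[X] ≈ 66856.656; in regime p = Θ(1/n^{1/2}) E[X] diverges (above the triangle threshold p ~ 1/n).


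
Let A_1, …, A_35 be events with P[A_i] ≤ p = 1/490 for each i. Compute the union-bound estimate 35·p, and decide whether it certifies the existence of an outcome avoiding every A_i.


Union bound: P[∪_{i=1}^{35} A_i] ≤ Σ_i P[A_i] ≤ 35·p = 35·(1/490) = 1/14.
Numerically: 1/14 ≈ 0.07143.
Is 1/14 < 1? YES.
Since P[∪ A_i] ≤ 1/14 < 1, the complement has P[∩ A_i^c] ≥ 1 − 1/14 = 13/14 > 0, so some outcome avoids every A_i.

35·p = 1/14 ≈ 0.07143; existence CERTIFIED by the union bound.


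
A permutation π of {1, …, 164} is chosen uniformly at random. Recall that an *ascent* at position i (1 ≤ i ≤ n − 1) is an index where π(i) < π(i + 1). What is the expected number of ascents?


Write X = Σ X_I over i = 1, …, 163, with X_I the indicator of one ascent.
There are 163 indicators.
For each fixed i, the pair (π(i), π(i+1)) is a uniformly random ordered pair of distinct values from {1, …, 164}; by symmetry P[π(i) < π(i+1)] = 1/2.
By linearity: E[X] = 163 · (1/2) = (164 − 1) · (1/2) = 163/2 ≈ 81.5000.

E[X] = 163/2 = 81.5000.


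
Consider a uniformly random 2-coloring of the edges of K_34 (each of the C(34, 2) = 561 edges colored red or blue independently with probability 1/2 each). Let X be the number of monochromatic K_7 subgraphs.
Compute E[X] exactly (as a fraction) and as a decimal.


Let X = Σ_S X_S over the C(34, 7) = 5379616 subsets S of size 7, where X_S = 1 if the K_7 on S is monochromatic.
For a fixed S, the K_7 on S has C(7, 2) = 21 edges. P[all 21 edges red] = (1/2)^21, and likewise for blue, so P[monochromatic] = 2·(1/2)^21 = 2^{1 − 21} = 1/1048576.
By linearity: E[X] = C(34, 7) · 2^{1 − 21} = 5379616 · 1/1048576 = 168113/32768.
Numerically: E[X] ≈ 5.13040.

E[X] = C(34,7)·2^(1−C(7,2)) = 168113/32768 ≈ 5.13040.


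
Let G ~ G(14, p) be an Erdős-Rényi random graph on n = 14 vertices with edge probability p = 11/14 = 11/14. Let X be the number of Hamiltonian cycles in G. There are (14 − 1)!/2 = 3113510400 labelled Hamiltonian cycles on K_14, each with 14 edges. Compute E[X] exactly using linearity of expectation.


K_14 has (14 − 1)!/2 = 3113510400 labelled Hamiltonian cycles.
For each such Hamiltonian cycle H, let X_H = 1 if all 14 edges of H are present in G. Then P[X_H = 1] = p^{14} = (11/14)^{14} = 379749833583241/11112006825558016.
By linearity of expectation: E[X] = Σ_H E[X_H] = 3113510400 · p^{14} = 3113510400 · 379749833583241/11112006825558016 = 329898174179601037725/3100448333024.
Numerically: E[X] ≈ 1.064e+08.

E[X] = 3113510400 · (11/14)^{14} = 329898174179601037725/3100448333024 ≈ 1.064e+08.


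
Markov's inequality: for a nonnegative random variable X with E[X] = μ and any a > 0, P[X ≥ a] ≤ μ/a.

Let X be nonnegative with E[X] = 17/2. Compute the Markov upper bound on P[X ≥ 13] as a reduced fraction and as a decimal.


μ = E[X] = 17/2, a = 13.
Markov: P[X ≥ 13] ≤ μ/a = (17/2)/13 = 17/26.
Numerically: ≈ 0.654.
(Since a = 13 > μ = 8.500, the bound 17/26 is < 1 and informative.)

P[X ≥ 13] ≤ 17/26 ≈ 0.654.


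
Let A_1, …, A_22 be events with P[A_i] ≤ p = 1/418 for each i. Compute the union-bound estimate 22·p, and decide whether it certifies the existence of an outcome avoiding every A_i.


Union bound: P[∪_{i=1}^{22} A_i] ≤ Σ_i P[A_i] ≤ 22·p = 22·(1/418) = 1/19.
Numerically: 1/19 ≈ 0.0526316.
Is 1/19 < 1? YES.
Since P[∪ A_i] ≤ 1/19 < 1, the complement has P[∩ A_i^c] ≥ 1 − 1/19 = 18/19 > 0, so some outcome avoids every A_i.

22·p = 1/19 ≈ 0.0526316; existence CERTIFIED by the union bound.


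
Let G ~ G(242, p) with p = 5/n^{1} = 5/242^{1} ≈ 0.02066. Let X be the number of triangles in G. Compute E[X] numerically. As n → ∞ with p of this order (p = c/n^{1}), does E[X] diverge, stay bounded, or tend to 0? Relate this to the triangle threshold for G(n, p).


Number of potential triangles: C(242, 3) = 2332880.
Each occurs with probability p³ ≈ (0.02066)³ ≈ 8.819905e-06.
By linearity: E[X] = C(242, 3)·p³ ≈ 2332880 · 8.819905e-06 ≈ 20.5758.
Here α = 1, so p = 5/n is exactly at the triangle threshold p ~ 1/n. Asymptotically E[X] → c³/6 = 5³/6 = 125/6 ≈ 20.8333, a bounded constant. In this regime the triangle count is asymptotically Poisson(c³/6).

E[X] ≈ 20.5758; in regime p = Θ(1/n^{1}) E[X] stays bounded (at the triangle threshold p ~ 1/n).


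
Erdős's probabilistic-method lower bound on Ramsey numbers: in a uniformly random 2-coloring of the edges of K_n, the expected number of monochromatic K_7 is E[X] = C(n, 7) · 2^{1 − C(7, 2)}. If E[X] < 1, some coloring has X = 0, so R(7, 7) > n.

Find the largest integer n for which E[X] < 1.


We need C(n, 7) · 2^{1 − 21} < 1, i.e. C(n, 7) < 2^{21 − 1} = 1048576.
Check values of n near the boundary:
  n = 23: C(23, 7) = 245157; 245157 < 1048576? YES
  n = 24: C(24, 7) = 346104; 346104 < 1048576? YES
  n = 25: C(25, 7) = 480700; 480700 < 1048576? YES
  n = 26: C(26, 7) = 657800; 657800 < 1048576? YES
  n = 27: C(27, 7) = 888030; 888030 < 1048576? YES
  n = 28: C(28, 7) = 1184040; 1184040 < 1048576? NO
  n = 29: C(29, 7) = 1560780; 1560780 < 1048576? NO
  n = 30: C(30, 7) = 2035800; 2035800 < 1048576? NO
The largest n with C(n, 7) < 1048576 is n = 27 (where E[X] = 444015/524288 ≈ 0.847). Hence R(7, 7) > 27, i.e. R(7, 7) ≥ 28.

Largest n = 27; hence R(7, 7) > 27.


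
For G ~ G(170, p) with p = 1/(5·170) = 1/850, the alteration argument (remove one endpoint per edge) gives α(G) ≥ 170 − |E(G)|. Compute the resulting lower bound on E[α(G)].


E[|E(G)|] = C(170, 2)·p = 14365 · (1/850) = 169/10.
E[α(G)] ≥ n − E[|E(G)|] = 170 − 169/10 = 1531/10.
Numerically: ≈ 153.1000.
(This is only a lower bound; the true E[α(G)] may be larger.)

E[α(G)] ≥ 1531/10 ≈ 153.1000.


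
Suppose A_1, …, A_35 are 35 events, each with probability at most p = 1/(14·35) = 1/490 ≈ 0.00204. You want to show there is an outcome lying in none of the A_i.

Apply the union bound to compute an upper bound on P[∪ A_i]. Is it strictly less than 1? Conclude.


Union bound: P[∪_{i=1}^{35} A_i] ≤ Σ_i P[A_i] ≤ 35·p = 35·(1/490) = 1/14.
Numerically: 1/14 ≈ 0.07143.
Is 1/14 < 1? YES.
Since P[∪ A_i] ≤ 1/14 < 1, the complement has P[∩ A_i^c] ≥ 1 − 1/14 = 13/14 > 0, so some outcome avoids every A_i.

35·p = 1/14 ≈ 0.07143; existence CERTIFIED by the union bound.


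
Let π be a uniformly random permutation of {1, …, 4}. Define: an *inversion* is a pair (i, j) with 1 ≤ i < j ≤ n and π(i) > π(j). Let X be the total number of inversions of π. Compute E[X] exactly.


Write X = Σ X_I over the C(4, 2) = 6 pairs i < j, with X_I the indicator of one inversion.
There are 6 indicators.
For each fixed pair i < j, the values π(i) and π(j) are two distinct elements of {1, …, 4} in uniformly random order; by symmetry P[π(i) > π(j)] = 1/2.
By linearity: E[X] = 6 · (1/2) = C(4, 2) · (1/2) = 6/2 = 3 ≈ 3.000000.

E[X] = 3 = 3.000000.


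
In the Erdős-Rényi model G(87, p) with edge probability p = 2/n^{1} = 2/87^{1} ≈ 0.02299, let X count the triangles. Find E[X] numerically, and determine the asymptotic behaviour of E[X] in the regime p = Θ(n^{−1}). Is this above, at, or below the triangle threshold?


Number of potential triangles: C(87, 3) = 105995.
Each occurs with probability p³ ≈ (0.02299)³ ≈ 1.214877e-05.
By linearity: E[X] = C(87, 3)·p³ ≈ 105995 · 1.214877e-05 ≈ 1.2877.
Here α = 1, so p = 2/n is exactly at the triangle threshold p ~ 1/n. Asymptotically E[X] → c³/6 = 2³/6 = 4/3 ≈ 1.3333, a bounded constant. In this regime the triangle count is asymptotically Poisson(c³/6).

E[X] ≈ 1.2877; in regime p = Θ(1/n^{1}) E[X] stays bounded (at the triangle threshold p ~ 1/n).


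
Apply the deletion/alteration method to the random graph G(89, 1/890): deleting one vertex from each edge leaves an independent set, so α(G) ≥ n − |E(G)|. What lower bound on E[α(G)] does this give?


E[|E(G)|] = C(89, 2)·p = 3916 · (1/890) = 22/5.
E[α(G)] ≥ n − E[|E(G)|] = 89 − 22/5 = 423/5.
Numerically: ≈ 84.6000.
(This is only a lower bound; the true E[α(G)] may be larger.)

E[α(G)] ≥ 423/5 ≈ 84.6000.


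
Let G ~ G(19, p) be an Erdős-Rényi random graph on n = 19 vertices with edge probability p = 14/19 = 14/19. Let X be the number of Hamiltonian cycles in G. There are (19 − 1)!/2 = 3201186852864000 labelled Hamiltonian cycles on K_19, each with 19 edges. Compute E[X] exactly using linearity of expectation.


K_19 has (19 − 1)!/2 = 3201186852864000 labelled Hamiltonian cycles.
For each such Hamiltonian cycle H, let X_H = 1 if all 19 edges of H are present in G. Then P[X_H = 1] = p^{19} = (14/19)^{19} = 5976303958948914397184/1978419655660313589123979.
Summing the indicators: E[X] = Σ_H E[X_H] = 3201186852864000 · p^{19} = 3201186852864000 · 5976303958948914397184/1978419655660313589123979 = 19131265662106339128470788663934976000/1978419655660313589123979.
Numerically: E[X] ≈ 9.67e+12.

E[X] = 3201186852864000 · (14/19)^{19} = 19131265662106339128470788663934976000/1978419655660313589123979 ≈ 9.67e+12.


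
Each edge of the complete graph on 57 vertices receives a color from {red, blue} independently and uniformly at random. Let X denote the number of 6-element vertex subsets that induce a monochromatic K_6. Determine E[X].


Let X = Σ_S X_S over the C(57, 6) = 36288252 subsets S of size 6, where X_S = 1 if the K_6 on S is monochromatic.
For a fixed S, the K_6 on S has C(6, 2) = 15 edges. P[all 15 edges red] = (1/2)^15, and likewise for blue, so P[monochromatic] = 2·(1/2)^15 = 2^{1 − 15} = 1/16384.
By linearity of expectation: E[X] = C(57, 6) · 2^{1 − 15} = 36288252 · 1/16384 = 9072063/4096.
Numerically: E[X] ≈ 2214.859.

E[X] = C(57,6)·2^(1−C(6,2)) = 9072063/4096 ≈ 2214.859.


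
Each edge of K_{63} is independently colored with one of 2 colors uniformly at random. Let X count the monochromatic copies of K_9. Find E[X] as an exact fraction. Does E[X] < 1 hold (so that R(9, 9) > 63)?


E[X] = C(63, 9) · 2^{1 − 36} = 23667689815 · 2^{−35} = 23667689815/34359738368.
As a reduced fraction: E[X] = 23667689815/34359738368 ≈ 0.689.
Is E[X] < 1? YES.
Since E[X] < 1, there exists a 2-coloring of K_{63} with no monochromatic K_9; hence R(9, 9) > 63.

E[X] = 23667689815/34359738368 ≈ 0.689; E[X] < 1, so R(9, 9) > 63.


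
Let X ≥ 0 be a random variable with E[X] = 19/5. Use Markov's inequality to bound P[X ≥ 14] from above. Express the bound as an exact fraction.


μ = E[X] = 19/5, a = 14.
Markov: P[X ≥ 14] ≤ μ/a = (19/5)/14 = 19/70.
Numerically: ≈ 0.271.
(Since a = 14 > μ = 3.800, the bound 19/70 is < 1 and informative.)

P[X ≥ 14] ≤ 19/70 ≈ 0.271.


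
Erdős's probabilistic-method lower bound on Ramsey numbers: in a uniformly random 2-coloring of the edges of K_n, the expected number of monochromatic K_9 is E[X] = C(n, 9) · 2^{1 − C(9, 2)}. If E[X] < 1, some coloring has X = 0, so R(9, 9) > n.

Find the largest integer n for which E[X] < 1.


We need C(n, 9) · 2^{1 − 36} < 1, i.e. C(n, 9) < 2^{36 − 1} = 34359738368.
Check values of n near the boundary:
  n = 63: C(63, 9) = 23667689815; 23667689815 < 34359738368? YES
  n = 64: C(64, 9) = 27540584512; 27540584512 < 34359738368? YES
  n = 65: C(65, 9) = 31966749880; 31966749880 < 34359738368? YES
  n = 66: C(66, 9) = 37014131440; 37014131440 < 34359738368? NO
  n = 67: C(67, 9) = 42757703560; 42757703560 < 34359738368? NO
  n = 68: C(68, 9) = 49280065120; 49280065120 < 34359738368? NO
The largest n with C(n, 9) < 34359738368 is n = 65 (where E[X] = 3995843735/4294967296 ≈ 0.930). Hence R(9, 9) > 65, i.e. R(9, 9) ≥ 66.

Largest n = 65; hence R(9, 9) > 65.


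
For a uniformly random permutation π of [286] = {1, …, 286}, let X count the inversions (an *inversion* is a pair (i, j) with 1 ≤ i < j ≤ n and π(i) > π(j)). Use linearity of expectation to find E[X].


Write X = Σ X_I over the C(286, 2) = 40755 pairs i < j, with X_I the indicator of one inversion.
There are 40755 indicators.
For each fixed pair i < j, the values π(i) and π(j) are two distinct elements of {1, …, 286} in uniformly random order; by symmetry P[π(i) > π(j)] = 1/2.
By linearity: E[X] = 40755 · (1/2) = C(286, 2) · (1/2) = 40755/2 = 40755/2 ≈ 20377.50000.

E[X] = 40755/2 = 20377.50000.


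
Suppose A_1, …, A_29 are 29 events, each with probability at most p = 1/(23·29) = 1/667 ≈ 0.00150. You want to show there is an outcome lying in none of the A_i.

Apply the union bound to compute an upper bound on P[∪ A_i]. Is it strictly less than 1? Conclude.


Union bound: P[∪_{i=1}^{29} A_i] ≤ Σ_i P[A_i] ≤ 29·p = 29·(1/667) = 1/23.
Numerically: 1/23 ≈ 0.04348.
Is 1/23 < 1? YES.
Since P[∪ A_i] ≤ 1/23 < 1, the complement has P[∩ A_i^c] ≥ 1 − 1/23 = 22/23 > 0, so some outcome avoids every A_i.

29·p = 1/23 ≈ 0.04348; existence CERTIFIED by the union bound.


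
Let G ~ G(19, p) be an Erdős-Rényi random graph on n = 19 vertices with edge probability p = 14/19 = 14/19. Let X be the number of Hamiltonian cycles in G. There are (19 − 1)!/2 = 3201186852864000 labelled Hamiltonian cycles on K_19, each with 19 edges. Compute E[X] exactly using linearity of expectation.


K_19 has (19 − 1)!/2 = 3201186852864000 labelled Hamiltonian cycles.
For each such Hamiltonian cycle H, let X_H = 1 if all 19 edges of H are present in G. Then P[X_H = 1] = p^{19} = (14/19)^{19} = 5976303958948914397184/1978419655660313589123979.
Summing the indicators: E[X] = Σ_H E[X_H] = 3201186852864000 · p^{19} = 3201186852864000 · 5976303958948914397184/1978419655660313589123979 = 19131265662106339128470788663934976000/1978419655660313589123979.
Numerically: E[X] ≈ 9.67e+12.

E[X] = 3201186852864000 · (14/19)^{19} = 19131265662106339128470788663934976000/1978419655660313589123979 ≈ 9.67e+12.


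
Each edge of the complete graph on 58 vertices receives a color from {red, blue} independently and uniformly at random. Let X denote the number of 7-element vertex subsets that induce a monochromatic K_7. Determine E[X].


Let X = Σ_S X_S over the C(58, 7) = 300674088 subsets S of size 7, where X_S = 1 if the K_7 on S is monochromatic.
For a fixed S, the K_7 on S has C(7, 2) = 21 edges. P[all 21 edges red] = (1/2)^21, and likewise for blue, so P[monochromatic] = 2·(1/2)^21 = 2^{1 − 21} = 1/1048576.
By linearity of expectation: E[X] = C(58, 7) · 2^{1 − 21} = 300674088 · 1/1048576 = 37584261/131072.
Numerically: E[X] ≈ 286.745.

E[X] = C(58,7)·2^(1−C(7,2)) = 37584261/131072 ≈ 286.745.


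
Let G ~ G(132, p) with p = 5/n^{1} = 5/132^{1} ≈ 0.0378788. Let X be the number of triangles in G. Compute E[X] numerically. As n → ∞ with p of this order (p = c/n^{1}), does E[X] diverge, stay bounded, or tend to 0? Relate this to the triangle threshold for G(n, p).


Number of potential triangles: C(132, 3) = 374660.
Each occurs with probability p³ ≈ (0.0378788)³ ≈ 5.43485822e-05.
By linearity: E[X] = C(132, 3)·p³ ≈ 374660 · 5.43485822e-05 ≈ 20.362240.
Here α = 1, so p = 5/n is exactly at the triangle threshold p ~ 1/n. Asymptotically E[X] → c³/6 = 5³/6 = 125/6 ≈ 20.833333, a bounded constant. In this regime the triangle count is asymptotically Poisson(c³/6).

E[X] ≈ 20.362240; in regime p = Θ(1/n^{1}) E[X] stays bounded (at the triangle threshold p ~ 1/n).


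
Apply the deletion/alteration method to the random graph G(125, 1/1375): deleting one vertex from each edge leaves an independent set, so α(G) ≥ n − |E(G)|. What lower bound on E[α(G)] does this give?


E[|E(G)|] = C(125, 2)·p = 7750 · (1/1375) = 62/11.
E[α(G)] ≥ n − E[|E(G)|] = 125 − 62/11 = 1313/11.
Numerically: ≈ 119.3636.
(This is only a lower bound; the true E[α(G)] may be larger.)

E[α(G)] ≥ 1313/11 ≈ 119.3636.


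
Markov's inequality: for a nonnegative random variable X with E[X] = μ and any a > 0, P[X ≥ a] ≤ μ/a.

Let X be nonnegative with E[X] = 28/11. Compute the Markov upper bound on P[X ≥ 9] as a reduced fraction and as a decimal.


μ = E[X] = 28/11, a = 9.
Markov: P[X ≥ 9] ≤ μ/a = (28/11)/9 = 28/99.
Numerically: ≈ 0.28283.
(Since a = 9 > μ = 2.54545, the bound 28/99 is < 1 and informative.)

P[X ≥ 9] ≤ 28/99 ≈ 0.28283.


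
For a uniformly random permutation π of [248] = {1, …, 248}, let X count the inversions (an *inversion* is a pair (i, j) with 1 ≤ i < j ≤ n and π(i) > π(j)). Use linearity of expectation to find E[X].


Write X = Σ X_I over the C(248, 2) = 30628 pairs i < j, with X_I the indicator of one inversion.
There are 30628 indicators.
For each fixed pair i < j, the values π(i) and π(j) are two distinct elements of {1, …, 248} in uniformly random order; by symmetry P[π(i) > π(j)] = 1/2.
By linearity: E[X] = 30628 · (1/2) = C(248, 2) · (1/2) = 30628/2 = 15314 ≈ 15314.0000.

E[X] = 15314 = 15314.0000.


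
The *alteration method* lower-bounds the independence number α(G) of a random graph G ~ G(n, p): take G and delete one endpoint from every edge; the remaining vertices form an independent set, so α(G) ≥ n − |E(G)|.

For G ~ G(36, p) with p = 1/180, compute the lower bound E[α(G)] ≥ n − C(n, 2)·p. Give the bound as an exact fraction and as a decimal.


E[|E(G)|] = C(36, 2)·p = 630 · (1/180) = 7/2.
E[α(G)] ≥ n − E[|E(G)|] = 36 − 7/2 = 65/2.
Numerically: ≈ 32.5000.
(This is only a lower bound; the true E[α(G)] may be larger.)

E[α(G)] ≥ 65/2 ≈ 32.5000.


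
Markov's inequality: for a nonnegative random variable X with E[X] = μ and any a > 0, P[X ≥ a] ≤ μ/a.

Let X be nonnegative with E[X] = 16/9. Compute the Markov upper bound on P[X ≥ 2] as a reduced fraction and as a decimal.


μ = E[X] = 16/9, a = 2.
Markov: P[X ≥ 2] ≤ μ/a = (16/9)/2 = 8/9.
Numerically: ≈ 0.889.
(Since a = 2 > μ = 1.778, the bound 8/9 is < 1 and informative.)

P[X ≥ 2] ≤ 8/9 ≈ 0.889.


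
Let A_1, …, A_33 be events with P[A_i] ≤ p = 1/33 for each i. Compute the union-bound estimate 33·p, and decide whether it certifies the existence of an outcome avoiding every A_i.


Union bound: P[∪_{i=1}^{33} A_i] ≤ Σ_i P[A_i] ≤ 33·p = 33·(1/33) = 1.
Numerically: 1 ≈ 1.000.
Is 1 < 1? NO.
Since the bound 1 is ≥ 1, the union bound is uninformative here; it does NOT by itself certify existence.

33·p = 1 ≈ 1.000; existence NOT certified by the union bound.


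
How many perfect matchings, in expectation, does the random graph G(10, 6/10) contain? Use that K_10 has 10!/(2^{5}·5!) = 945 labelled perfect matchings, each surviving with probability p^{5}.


K_10 has 10!/(2^{5}·5!) = 945 labelled perfect matchings.
For each such perfect matching H, let X_H = 1 if all 5 edges of H are present in G. Then P[X_H = 1] = p^{5} = (3/5)^{5} = 243/3125.
By linearity of expectation: E[X] = Σ_H E[X_H] = 945 · p^{5} = 945 · 243/3125 = 45927/625.
Numerically: E[X] ≈ 73.5.

E[X] = 945 · (3/5)^{5} = 45927/625 ≈ 73.5.


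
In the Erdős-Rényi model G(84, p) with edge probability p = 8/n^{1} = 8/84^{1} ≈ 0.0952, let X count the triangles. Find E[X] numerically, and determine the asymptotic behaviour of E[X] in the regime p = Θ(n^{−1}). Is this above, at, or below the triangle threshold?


Number of potential triangles: C(84, 3) = 95284.
Each occurs with probability p³ ≈ (0.0952)³ ≈ 8.63838e-04.
By linearity: E[X] = C(84, 3)·p³ ≈ 95284 · 8.63838e-04 ≈ 82.310.
Here α = 1, so p = 8/n is exactly at the triangle threshold p ~ 1/n. Asymptotically E[X] → c³/6 = 8³/6 = 256/3 ≈ 85.333, a bounded constant. In this regime the triangle count is asymptotically Poisson(c³/6).

E[X] ≈ 82.310; in regime p = Θ(1/n^{1}) E[X] stays bounded (at the triangle threshold p ~ 1/n).


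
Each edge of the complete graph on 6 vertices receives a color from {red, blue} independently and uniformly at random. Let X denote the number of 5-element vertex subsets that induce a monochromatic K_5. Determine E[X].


Let X = Σ_S X_S over the C(6, 5) = 6 subsets S of size 5, where X_S = 1 if the K_5 on S is monochromatic.
For a fixed S, the K_5 on S has C(5, 2) = 10 edges. P[all 10 edges red] = (1/2)^10, and likewise for blue, so P[monochromatic] = 2·(1/2)^10 = 2^{1 − 10} = 1/512.
Summing: E[X] = C(6, 5) · 2^{1 − 10} = 6 · 1/512 = 3/256.
Numerically: E[X] ≈ 0.012.

E[X] = C(6,5)·2^(1−C(5,2)) = 3/256 ≈ 0.012.


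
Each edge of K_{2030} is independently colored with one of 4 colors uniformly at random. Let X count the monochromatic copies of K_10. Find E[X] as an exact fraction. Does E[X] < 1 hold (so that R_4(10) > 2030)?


E[X] = C(2030, 10) · 4^{1 − 45} = 320298626039392096327195965 · 4^{−44} = 320298626039392096327195965/309485009821345068724781056.
As a reduced fraction: E[X] = 320298626039392096327195965/309485009821345068724781056 ≈ 1.0349.
Is E[X] < 1? NO.
Since E[X] ≥ 1, the first-moment bound is inconclusive at n = 2030; it does NOT by itself certify R_4(10) > 2030.

E[X] = 320298626039392096327195965/309485009821345068724781056 ≈ 1.0349; E[X] ≥ 1; first-moment method inconclusive here.


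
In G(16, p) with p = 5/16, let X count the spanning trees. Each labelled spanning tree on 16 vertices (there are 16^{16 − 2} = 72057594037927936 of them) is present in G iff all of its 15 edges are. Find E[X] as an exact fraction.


K_16 has 16^{16 − 2} = 72057594037927936 labelled spanning trees.
For each such spanning tree H, let X_H = 1 if all 15 edges of H are present in G. Then P[X_H = 1] = p^{15} = (5/16)^{15} = 30517578125/1152921504606846976.
By linearity: E[X] = Σ_H E[X_H] = 72057594037927936 · p^{15} = 72057594037927936 · 30517578125/1152921504606846976 = 30517578125/16.
Numerically: E[X] ≈ 1.9073e+09.

E[X] = 72057594037927936 · (5/16)^{15} = 30517578125/16 ≈ 1.9073e+09.


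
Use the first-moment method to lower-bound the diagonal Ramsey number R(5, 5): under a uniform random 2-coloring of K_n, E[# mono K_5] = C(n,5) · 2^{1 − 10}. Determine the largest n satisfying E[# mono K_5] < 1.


We need C(n, 5) · 2^{1 − 10} < 1, i.e. C(n, 5) < 2^{10 − 1} = 512.
Check values of n near the boundary:
  n = 10: C(10, 5) = 252; 252 < 512? YES
  n = 11: C(11, 5) = 462; 462 < 512? YES
  n = 12: C(12, 5) = 792; 792 < 512? NO
  n = 13: C(13, 5) = 1287; 1287 < 512? NO
  n = 14: C(14, 5) = 2002; 2002 < 512? NO
The largest n with C(n, 5) < 512 is n = 11 (where E[X] = 231/256 ≈ 0.902). Hence R(5, 5) > 11, i.e. R(5, 5) ≥ 12.

Largest n = 11; hence R(5, 5) > 11.


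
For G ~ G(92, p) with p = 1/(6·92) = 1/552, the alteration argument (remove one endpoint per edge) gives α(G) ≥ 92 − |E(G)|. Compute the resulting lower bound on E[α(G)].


E[|E(G)|] = C(92, 2)·p = 4186 · (1/552) = 91/12.
E[α(G)] ≥ n − E[|E(G)|] = 92 − 91/12 = 1013/12.
Numerically: ≈ 84.4167.
(This is only a lower bound; the true E[α(G)] may be larger.)

E[α(G)] ≥ 1013/12 ≈ 84.4167.


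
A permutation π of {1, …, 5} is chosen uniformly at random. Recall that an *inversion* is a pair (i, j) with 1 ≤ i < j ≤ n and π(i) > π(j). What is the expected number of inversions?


Write X = Σ X_I over the C(5, 2) = 10 pairs i < j, with X_I the indicator of one inversion.
There are 10 indicators.
For each fixed pair i < j, the values π(i) and π(j) are two distinct elements of {1, …, 5} in uniformly random order; by symmetry P[π(i) > π(j)] = 1/2.
By linearity: E[X] = 10 · (1/2) = C(5, 2) · (1/2) = 10/2 = 5 ≈ 5.000.

E[X] = 5 = 5.000.
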